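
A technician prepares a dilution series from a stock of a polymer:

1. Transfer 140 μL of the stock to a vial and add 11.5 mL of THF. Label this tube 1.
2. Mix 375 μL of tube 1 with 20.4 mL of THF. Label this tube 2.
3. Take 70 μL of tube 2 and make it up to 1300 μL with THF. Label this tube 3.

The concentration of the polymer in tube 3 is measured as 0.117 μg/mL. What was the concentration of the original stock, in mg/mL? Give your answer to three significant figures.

10.0 mg/mL

Step 1: 140 μL + 11.5 mL = 11640 μL total → factor 11640/140 = 83.143
Step 2: 375 μL + 20.4 mL = 20775 μL total → factor 20775/375 = 55.4
Step 3: 70 μL brought to 1300 μL → factor 1300/70 = 18.571
Overall dilution factor = 83.143 × 55.4 × 18.571 = 85542
Stock = 0.117 μg/mL × 85542 = 1.001 × 10^4 μg/mL = 10.0 mg/mL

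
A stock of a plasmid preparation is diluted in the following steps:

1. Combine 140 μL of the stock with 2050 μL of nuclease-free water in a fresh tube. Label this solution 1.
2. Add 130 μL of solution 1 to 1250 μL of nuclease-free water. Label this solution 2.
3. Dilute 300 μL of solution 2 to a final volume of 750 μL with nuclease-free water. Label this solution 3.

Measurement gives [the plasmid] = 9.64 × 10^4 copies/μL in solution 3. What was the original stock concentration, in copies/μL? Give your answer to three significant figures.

Step 1: 140 μL + 2050 μL = 2190 μL total → factor 2190/140 = 15.643
Step 2: 130 μL + 1250 μL = 1380 μL total → factor 1380/130 = 10.615
Step 3: 300 μL brought to 750 μL → factor 750/300 = 2.5
Overall dilution factor = 15.643 × 10.615 × 2.5 = 415.14
Stock = 9.64 × 10^4 copies/μL × 415.14 = 4.00 × 10^7 copies/μL

4.00 × 10^7 copies/μL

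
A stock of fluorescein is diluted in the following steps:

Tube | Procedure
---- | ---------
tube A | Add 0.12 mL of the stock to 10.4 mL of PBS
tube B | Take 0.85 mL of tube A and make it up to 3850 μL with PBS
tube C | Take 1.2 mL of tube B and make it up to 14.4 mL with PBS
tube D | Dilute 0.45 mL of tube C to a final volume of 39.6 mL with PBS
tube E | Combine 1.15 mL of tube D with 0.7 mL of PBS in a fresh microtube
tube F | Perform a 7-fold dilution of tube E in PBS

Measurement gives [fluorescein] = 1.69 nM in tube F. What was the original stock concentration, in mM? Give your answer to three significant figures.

Step 1: 0.12 mL + 10.4 mL = 10.52 mL total → factor 10.52/0.12 = 87.667
Step 2: 0.85 mL brought to 3850 μL → factor 3.85/0.85 = 4.5294
Step 3: 1.2 mL brought to 14.4 mL → factor 14.4/1.2 = 12
Step 4: 0.45 mL brought to 39.6 mL → factor 39.6/0.45 = 88
Step 5: 1.15 mL + 0.7 mL = 1.85 mL total → factor 1.85/1.15 = 1.6087
Step 6: 7-fold → factor 7
Overall dilution factor = 87.667 × 4.5294 × 12 × 88 × 1.6087 × 7 = 4.7218 × 10^6
Stock = 1.69 nM × 4.7218 × 10^6 = 7.980 × 10^6 nM = 7.98 mM

7.98 mM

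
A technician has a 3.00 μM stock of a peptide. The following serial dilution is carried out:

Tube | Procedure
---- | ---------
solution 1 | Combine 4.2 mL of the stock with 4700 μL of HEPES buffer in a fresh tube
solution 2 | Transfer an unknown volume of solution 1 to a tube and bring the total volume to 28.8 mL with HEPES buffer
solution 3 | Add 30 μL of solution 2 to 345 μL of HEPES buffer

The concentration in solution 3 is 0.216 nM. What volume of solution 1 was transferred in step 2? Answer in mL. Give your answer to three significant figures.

Step 1: 4.2 mL + 4700 μL = 8.9 mL total → factor 8.9/4.2 = 2.119
Step 2: v brought to 28.8 mL → factor = 28.8 mL/v
Step 3: 30 μL + 345 μL = 375 μL total → factor 375/30 = 12.5
Product of known-step factors = 26.488
Overall factor = 3.00 μM / (0.216 nM) = 13889
Step-2 factor = 13889 / 26.488 = 524.34
v = 28.8 mL / 524.34 = 0.0549 mL

0.0549 mL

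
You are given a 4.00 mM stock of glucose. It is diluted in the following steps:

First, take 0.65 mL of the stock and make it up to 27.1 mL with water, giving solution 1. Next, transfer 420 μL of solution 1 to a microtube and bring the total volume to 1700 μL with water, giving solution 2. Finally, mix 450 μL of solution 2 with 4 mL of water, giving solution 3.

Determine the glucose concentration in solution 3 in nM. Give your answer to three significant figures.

2.40 × 10^3 nM

Step 1: 0.65 mL brought to 27.1 mL → factor 27.1/0.65 = 41.692
Step 2: 420 μL brought to 1700 μL → factor 1700/420 = 4.0476
Step 3: 450 μL + 4 mL = 4450 μL total → factor 4450/450 = 9.8889
Overall dilution factor = 41.692 × 4.0476 × 9.8889 = 1668.8
Final = 4.00 mM / 1668.8 = 0.002397 mM = 2.40 × 10^3 nM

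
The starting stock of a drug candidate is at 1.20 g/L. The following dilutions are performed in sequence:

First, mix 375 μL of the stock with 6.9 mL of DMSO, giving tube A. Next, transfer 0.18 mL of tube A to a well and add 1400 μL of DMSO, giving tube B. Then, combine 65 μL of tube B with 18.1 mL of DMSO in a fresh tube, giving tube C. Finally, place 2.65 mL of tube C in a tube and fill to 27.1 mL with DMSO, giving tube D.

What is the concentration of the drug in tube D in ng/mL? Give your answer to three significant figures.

Step 1: 375 μL + 6.9 mL = 7275 μL total → factor 7275/375 = 19.4
Step 2: 0.18 mL + 1400 μL = 1.58 mL total → factor 1.58/0.18 = 8.7778
Step 3: 65 μL + 18.1 mL = 18165 μL total → factor 18165/65 = 279.46
Step 4: 2.65 mL brought to 27.1 mL → factor 27.1/2.65 = 10.226
Overall dilution factor = 19.4 × 8.7778 × 279.46 × 10.226 = 4.8667 × 10^5
Final = 1.20 g/L / 4.8667 × 10^5 = 2.466 × 10^-6 g/L = 2.47 ng/mL

2.47 ng/mL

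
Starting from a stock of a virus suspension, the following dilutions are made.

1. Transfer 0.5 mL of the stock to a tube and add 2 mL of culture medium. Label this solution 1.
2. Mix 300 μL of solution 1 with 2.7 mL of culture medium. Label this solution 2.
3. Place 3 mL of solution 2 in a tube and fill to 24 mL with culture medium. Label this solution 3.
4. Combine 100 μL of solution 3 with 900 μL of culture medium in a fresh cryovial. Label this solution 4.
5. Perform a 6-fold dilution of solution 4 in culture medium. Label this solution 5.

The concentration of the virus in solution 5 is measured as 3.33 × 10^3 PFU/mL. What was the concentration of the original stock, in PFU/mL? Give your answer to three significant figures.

7.99 × 10^7 PFU/mL

Step 1: 0.5 mL + 2 mL = 2.5 mL total → factor 2.5/0.5 = 5
Step 2: 300 μL + 2.7 mL = 3000 μL total → factor 3000/300 = 10
Step 3: 3 mL brought to 24 mL → factor 24/3 = 8
Step 4: 100 μL + 900 μL = 1000 μL total → factor 1000/100 = 10
Step 5: 6-fold → factor 6
Overall dilution factor = 5 × 10 × 8 × 10 × 6 = 24000
Stock = 3.33 × 10^3 PFU/mL × 24000 = 7.99 × 10^7 PFU/mL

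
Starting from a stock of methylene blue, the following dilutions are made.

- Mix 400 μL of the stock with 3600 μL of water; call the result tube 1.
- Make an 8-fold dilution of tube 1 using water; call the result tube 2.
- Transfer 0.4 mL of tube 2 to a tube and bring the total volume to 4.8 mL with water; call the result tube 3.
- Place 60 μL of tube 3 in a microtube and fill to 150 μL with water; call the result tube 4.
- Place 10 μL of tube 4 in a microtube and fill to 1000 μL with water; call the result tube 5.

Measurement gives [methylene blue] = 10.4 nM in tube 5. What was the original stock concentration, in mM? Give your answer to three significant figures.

2.50 mM

Step 1: 400 μL + 3600 μL = 4000 μL total → factor 4000/400 = 10
Step 2: 8-fold → factor 8
Step 3: 0.4 mL brought to 4.8 mL → factor 4.8/0.4 = 12
Step 4: 60 μL brought to 150 μL → factor 150/60 = 2.5
Step 5: 10 μL brought to 1000 μL → factor 1000/10 = 100
Overall dilution factor = 10 × 8 × 12 × 2.5 × 100 = 2.4 × 10^5
Stock = 10.4 nM × 2.4 × 10^5 = 2.496 × 10^6 nM = 2.50 mM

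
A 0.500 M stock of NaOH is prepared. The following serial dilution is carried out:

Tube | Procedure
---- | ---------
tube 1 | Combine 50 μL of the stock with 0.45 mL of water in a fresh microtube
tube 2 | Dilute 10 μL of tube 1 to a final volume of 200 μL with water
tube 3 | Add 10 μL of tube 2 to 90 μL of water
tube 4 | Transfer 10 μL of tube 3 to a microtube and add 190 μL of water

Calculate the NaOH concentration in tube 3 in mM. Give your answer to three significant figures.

Step 1: 50 μL + 0.45 mL = 500 μL total → factor 500/50 = 10
Step 2: 10 μL brought to 200 μL → factor 200/10 = 20
Step 3: 10 μL + 90 μL = 100 μL total → factor 100/10 = 10
Dilution factor through tube 3 = 10 × 20 × 10 = 2000
[tube 3] = 0.500 M / 2000 = 0.0002500 M = 0.250 mM

0.250 mM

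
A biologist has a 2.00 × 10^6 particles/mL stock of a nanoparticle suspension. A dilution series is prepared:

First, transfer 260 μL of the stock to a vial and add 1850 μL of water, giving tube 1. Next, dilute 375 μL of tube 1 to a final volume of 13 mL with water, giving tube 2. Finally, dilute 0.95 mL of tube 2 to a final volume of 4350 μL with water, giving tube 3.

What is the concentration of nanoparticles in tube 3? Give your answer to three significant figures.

Step 1: 260 μL + 1850 μL = 2110 μL total → factor 2110/260 = 8.1154
Step 2: 375 μL brought to 13 mL → factor 13000/375 = 34.667
Step 3: 0.95 mL brought to 4350 μL → factor 4.35/0.95 = 4.5789
Overall dilution factor = 8.1154 × 34.667 × 4.5789 = 1288.2
Final = 2.00 × 10^6 particles/mL / 1288.2 = 1.55 × 10^3 particles/mL

1.55 × 10^3 particles/mL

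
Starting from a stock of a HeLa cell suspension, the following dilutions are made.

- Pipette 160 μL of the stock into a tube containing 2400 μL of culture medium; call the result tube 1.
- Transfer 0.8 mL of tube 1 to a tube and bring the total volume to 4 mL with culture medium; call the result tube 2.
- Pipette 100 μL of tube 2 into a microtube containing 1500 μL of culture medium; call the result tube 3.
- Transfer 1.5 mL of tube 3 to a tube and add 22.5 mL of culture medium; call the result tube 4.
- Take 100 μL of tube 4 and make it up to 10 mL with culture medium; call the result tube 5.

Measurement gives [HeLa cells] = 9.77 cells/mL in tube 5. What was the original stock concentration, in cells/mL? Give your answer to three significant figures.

2.00 × 10^7 cells/mL

Step 1: 160 μL + 2400 μL = 2560 μL total → factor 2560/160 = 16
Step 2: 0.8 mL brought to 4 mL → factor 4/0.8 = 5
Step 3: 100 μL + 1500 μL = 1600 μL total → factor 1600/100 = 16
Step 4: 1.5 mL + 22.5 mL = 24 mL total → factor 24/1.5 = 16
Step 5: 100 μL brought to 10 mL → factor 10000/100 = 100
Overall dilution factor = 16 × 5 × 16 × 16 × 100 = 2.048 × 10^6
Stock = 9.77 cells/mL × 2.048 × 10^6 = 2.00 × 10^7 cells/mL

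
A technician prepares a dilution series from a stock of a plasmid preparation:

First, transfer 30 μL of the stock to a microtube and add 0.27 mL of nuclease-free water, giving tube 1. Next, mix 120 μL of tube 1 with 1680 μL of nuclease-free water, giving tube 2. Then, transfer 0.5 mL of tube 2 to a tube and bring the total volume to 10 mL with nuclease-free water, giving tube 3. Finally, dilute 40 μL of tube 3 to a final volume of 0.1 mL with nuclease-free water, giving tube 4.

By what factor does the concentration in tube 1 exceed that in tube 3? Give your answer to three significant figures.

Step 1: 30 μL + 0.27 mL = 300 μL total → factor 300/30 = 10
Step 2: 120 μL + 1680 μL = 1800 μL total → factor 1800/120 = 15
Step 3: 0.5 mL brought to 10 mL → factor 10/0.5 = 20
Dilution factor to tube 1 = 10; to tube 3 = 3000
[tube 1]/[tube 3] = (factor to tube 3)/(factor to tube 1) = 3000/10 = 300

300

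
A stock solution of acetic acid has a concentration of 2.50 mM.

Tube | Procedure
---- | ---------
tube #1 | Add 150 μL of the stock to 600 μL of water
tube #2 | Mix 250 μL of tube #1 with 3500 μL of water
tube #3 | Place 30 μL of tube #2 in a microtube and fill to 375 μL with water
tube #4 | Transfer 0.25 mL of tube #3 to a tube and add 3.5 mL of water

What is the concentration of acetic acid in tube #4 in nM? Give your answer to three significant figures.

Step 1: 150 μL + 600 μL = 750 μL total → factor 750/150 = 5
Step 2: 250 μL + 3500 μL = 3750 μL total → factor 3750/250 = 15
Step 3: 30 μL brought to 375 μL → factor 375/30 = 12.5
Step 4: 0.25 mL + 3.5 mL = 3.75 mL total → factor 3.75/0.25 = 15
Overall dilution factor = 5 × 15 × 12.5 × 15 = 14062
Final = 2.50 mM / 14062 = 0.0001778 mM = 178 nM

178 nM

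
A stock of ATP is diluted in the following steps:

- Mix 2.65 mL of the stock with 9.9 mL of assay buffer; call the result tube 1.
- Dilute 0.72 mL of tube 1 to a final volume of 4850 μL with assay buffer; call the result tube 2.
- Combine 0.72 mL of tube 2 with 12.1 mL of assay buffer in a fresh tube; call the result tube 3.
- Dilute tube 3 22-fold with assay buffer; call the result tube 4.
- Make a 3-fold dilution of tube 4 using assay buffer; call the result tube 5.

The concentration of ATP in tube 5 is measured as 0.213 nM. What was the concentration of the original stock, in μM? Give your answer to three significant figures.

7.99 μM

Step 1: 2.65 mL + 9.9 mL = 12.55 mL total → factor 12.55/2.65 = 4.7358
Step 2: 0.72 mL brought to 4850 μL → factor 4.85/0.72 = 6.7361
Step 3: 0.72 mL + 12.1 mL = 12.82 mL total → factor 12.82/0.72 = 17.806
Step 4: 22-fold → factor 22
Step 5: 3-fold → factor 3
Overall dilution factor = 4.7358 × 6.7361 × 17.806 × 22 × 3 = 37489
Stock = 0.213 nM × 37489 = 7985 nM = 7.99 μM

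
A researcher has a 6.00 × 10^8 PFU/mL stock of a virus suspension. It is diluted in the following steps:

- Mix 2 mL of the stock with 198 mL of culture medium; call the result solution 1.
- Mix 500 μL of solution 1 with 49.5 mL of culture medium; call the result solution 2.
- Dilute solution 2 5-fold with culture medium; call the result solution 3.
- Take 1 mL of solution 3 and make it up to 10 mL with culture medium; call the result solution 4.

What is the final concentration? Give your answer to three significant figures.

Step 1: 2 mL + 198 mL = 200 mL total → factor 200/2 = 100
Step 2: 500 μL + 49.5 mL = 50000 μL total → factor 50000/500 = 100
Step 3: 5-fold → factor 5
Step 4: 1 mL brought to 10 mL → factor 10/1 = 10
Overall dilution factor = 100 × 100 × 5 × 10 = 5 × 10^5
Final = 6.00 × 10^8 PFU/mL / 5 × 10^5 = 1.20 × 10^3 PFU/mL

1.20 × 10^3 PFU/mL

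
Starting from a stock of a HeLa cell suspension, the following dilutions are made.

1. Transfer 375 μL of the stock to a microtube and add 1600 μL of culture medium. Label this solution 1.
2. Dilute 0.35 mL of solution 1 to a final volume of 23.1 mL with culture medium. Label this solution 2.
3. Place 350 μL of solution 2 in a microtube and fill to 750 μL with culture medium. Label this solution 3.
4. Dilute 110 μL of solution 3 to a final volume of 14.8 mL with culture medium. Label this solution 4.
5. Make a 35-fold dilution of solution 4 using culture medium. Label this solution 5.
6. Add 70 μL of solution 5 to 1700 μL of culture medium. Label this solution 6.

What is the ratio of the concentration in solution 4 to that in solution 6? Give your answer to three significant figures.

Step 1: 375 μL + 1600 μL = 1975 μL total → factor 1975/375 = 5.2667
Step 2: 0.35 mL brought to 23.1 mL → factor 23.1/0.35 = 66
Step 3: 350 μL brought to 750 μL → factor 750/350 = 2.1429
Step 4: 110 μL brought to 14.8 mL → factor 14800/110 = 134.55
Step 5: 35-fold → factor 35
Step 6: 70 μL + 1700 μL = 1770 μL total → factor 1770/70 = 25.286
Dilution factor to solution 4 = 1.0022 × 10^5; to solution 6 = 8.8692 × 10^7
[solution 4]/[solution 6] = (factor to solution 6)/(factor to solution 4) = 8.8692 × 10^7/1.0022 × 10^5 = 885

885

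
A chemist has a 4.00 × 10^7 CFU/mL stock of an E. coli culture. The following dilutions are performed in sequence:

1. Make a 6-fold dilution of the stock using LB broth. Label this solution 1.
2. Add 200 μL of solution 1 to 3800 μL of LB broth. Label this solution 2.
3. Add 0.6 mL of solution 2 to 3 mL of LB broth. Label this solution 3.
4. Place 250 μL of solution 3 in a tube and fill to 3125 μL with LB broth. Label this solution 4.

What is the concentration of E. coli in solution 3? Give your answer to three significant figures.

5.56 × 10^4 CFU/mL

Step 1: 6-fold → factor 6
Step 2: 200 μL + 3800 μL = 4000 μL total → factor 4000/200 = 20
Step 3: 0.6 mL + 3 mL = 3.6 mL total → factor 3.6/0.6 = 6
Dilution factor through solution 3 = 6 × 20 × 6 = 720
[solution 3] = 4.00 × 10^7 CFU/mL / 720 = 5.56 × 10^4 CFU/mL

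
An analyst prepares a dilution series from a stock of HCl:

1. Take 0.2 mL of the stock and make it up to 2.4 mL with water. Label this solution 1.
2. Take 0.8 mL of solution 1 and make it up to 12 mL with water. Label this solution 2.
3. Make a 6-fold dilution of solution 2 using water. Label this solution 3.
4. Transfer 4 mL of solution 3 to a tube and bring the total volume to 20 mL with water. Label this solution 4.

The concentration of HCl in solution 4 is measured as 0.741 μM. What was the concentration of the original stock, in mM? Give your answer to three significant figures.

Step 1: 0.2 mL brought to 2.4 mL → factor 2.4/0.2 = 12
Step 2: 0.8 mL brought to 12 mL → factor 12/0.8 = 15
Step 3: 6-fold → factor 6
Step 4: 4 mL brought to 20 mL → factor 20/4 = 5
Overall dilution factor = 12 × 15 × 6 × 5 = 5400
Stock = 0.741 μM × 5400 = 4001 μM = 4.00 mM

4.00 mM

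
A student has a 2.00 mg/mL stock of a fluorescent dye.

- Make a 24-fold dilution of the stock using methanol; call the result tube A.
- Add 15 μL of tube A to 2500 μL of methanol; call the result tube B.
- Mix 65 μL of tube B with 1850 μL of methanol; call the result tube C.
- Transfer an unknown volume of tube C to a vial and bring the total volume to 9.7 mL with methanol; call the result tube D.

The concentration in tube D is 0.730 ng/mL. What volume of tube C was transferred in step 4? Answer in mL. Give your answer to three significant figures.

0.420 mL

Step 1: 24-fold → factor 24
Step 2: 15 μL + 2500 μL = 2515 μL total → factor 2515/15 = 167.67
Step 3: 65 μL + 1850 μL = 1915 μL total → factor 1915/65 = 29.462
Step 4: v brought to 9.7 mL → factor = 9.7 mL/v
Product of known-step factors = 1.1855 × 10^5
Overall factor = 2.00 mg/mL / (0.730 ng/mL) = 2.7397 × 10^6
Step-4 factor = 2.7397 × 10^6 / 1.1855 × 10^5 = 23.11
v = 9.7 mL / 23.11 = 0.420 mL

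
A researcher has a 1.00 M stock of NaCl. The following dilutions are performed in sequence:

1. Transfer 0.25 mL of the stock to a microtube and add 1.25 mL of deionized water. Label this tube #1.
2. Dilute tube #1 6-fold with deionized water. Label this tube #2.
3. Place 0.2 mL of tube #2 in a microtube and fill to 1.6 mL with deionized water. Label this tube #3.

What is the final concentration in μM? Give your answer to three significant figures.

Step 1: 0.25 mL + 1.25 mL = 1.5 mL total → factor 1.5/0.25 = 6
Step 2: 6-fold → factor 6
Step 3: 0.2 mL brought to 1.6 mL → factor 1.6/0.2 = 8
Overall dilution factor = 6 × 6 × 8 = 288
Final = 1.00 M / 288 = 0.003472 M = 3.47 × 10^3 μM

3.47 × 10^3 μM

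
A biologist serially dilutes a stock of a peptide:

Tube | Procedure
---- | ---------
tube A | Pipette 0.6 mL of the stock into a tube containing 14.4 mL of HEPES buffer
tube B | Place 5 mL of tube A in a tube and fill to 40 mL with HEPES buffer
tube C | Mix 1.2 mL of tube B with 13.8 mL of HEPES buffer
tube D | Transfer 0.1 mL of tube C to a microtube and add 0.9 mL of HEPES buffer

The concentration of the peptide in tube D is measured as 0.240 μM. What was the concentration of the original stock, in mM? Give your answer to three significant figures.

Step 1: 0.6 mL + 14.4 mL = 15 mL total → factor 15/0.6 = 25
Step 2: 5 mL brought to 40 mL → factor 40/5 = 8
Step 3: 1.2 mL + 13.8 mL = 15 mL total → factor 15/1.2 = 12.5
Step 4: 0.1 mL + 0.9 mL = 1 mL total → factor 1/0.1 = 10
Overall dilution factor = 25 × 8 × 12.5 × 10 = 25000
Stock = 0.240 μM × 25000 = 6000 μM = 6.00 mM

6.00 mM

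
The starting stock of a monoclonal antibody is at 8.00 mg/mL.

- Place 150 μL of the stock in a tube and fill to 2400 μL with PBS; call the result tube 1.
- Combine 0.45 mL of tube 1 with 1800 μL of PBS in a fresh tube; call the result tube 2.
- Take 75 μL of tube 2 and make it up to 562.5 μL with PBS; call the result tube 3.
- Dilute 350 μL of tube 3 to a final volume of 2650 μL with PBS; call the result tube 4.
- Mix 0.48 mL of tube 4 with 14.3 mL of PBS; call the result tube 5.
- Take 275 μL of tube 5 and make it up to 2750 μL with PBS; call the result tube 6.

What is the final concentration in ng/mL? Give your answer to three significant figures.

Step 1: 150 μL brought to 2400 μL → factor 2400/150 = 16
Step 2: 0.45 mL + 1800 μL = 2.25 mL total → factor 2.25/0.45 = 5
Step 3: 75 μL brought to 562.5 μL → factor 562.5/75 = 7.5
Step 4: 350 μL brought to 2650 μL → factor 2650/350 = 7.5714
Step 5: 0.48 mL + 14.3 mL = 14.78 mL total → factor 14.78/0.48 = 30.792
Step 6: 275 μL brought to 2750 μL → factor 2750/275 = 10
Overall dilution factor = 16 × 5 × 7.5 × 7.5714 × 30.792 × 10 = 1.3988 × 10^6
Final = 8.00 mg/mL / 1.3988 × 10^6 = 5.719 × 10^-6 mg/mL = 5.72 ng/mL

5.72 ng/mL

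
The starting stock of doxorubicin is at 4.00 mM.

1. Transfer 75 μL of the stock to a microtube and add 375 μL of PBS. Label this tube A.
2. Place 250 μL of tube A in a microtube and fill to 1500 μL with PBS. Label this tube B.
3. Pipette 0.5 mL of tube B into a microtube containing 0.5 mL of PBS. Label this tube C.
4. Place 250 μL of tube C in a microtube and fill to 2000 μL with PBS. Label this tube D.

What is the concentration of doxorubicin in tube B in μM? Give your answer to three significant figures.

Step 1: 75 μL + 375 μL = 450 μL total → factor 450/75 = 6
Step 2: 250 μL brought to 1500 μL → factor 1500/250 = 6
Dilution factor through tube B = 6 × 6 = 36
[tube B] = 4.00 mM / 36 = 0.1111 mM = 111 μM

111 μM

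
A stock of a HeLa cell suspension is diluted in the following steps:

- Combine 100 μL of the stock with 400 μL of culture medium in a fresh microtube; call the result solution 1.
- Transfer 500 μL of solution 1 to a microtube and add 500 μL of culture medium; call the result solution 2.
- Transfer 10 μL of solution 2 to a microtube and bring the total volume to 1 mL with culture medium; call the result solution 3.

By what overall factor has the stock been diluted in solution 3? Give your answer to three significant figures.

1.00 × 10^3

Step 1: 100 μL + 400 μL = 500 μL total → factor 500/100 = 5
Step 2: 500 μL + 500 μL = 1000 μL total → factor 1000/500 = 2
Step 3: 10 μL brought to 1 mL → factor 1000/10 = 100
Overall dilution factor = 5 × 2 × 100 = 1000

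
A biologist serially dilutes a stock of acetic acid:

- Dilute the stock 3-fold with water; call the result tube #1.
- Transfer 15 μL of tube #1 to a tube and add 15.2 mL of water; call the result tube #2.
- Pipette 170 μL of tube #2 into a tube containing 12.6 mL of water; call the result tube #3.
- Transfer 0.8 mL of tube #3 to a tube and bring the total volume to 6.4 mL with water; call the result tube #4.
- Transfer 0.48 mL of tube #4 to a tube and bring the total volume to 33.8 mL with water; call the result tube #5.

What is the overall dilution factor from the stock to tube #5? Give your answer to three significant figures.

1.29 × 10^8

Step 1: 3-fold → factor 3
Step 2: 15 μL + 15.2 mL = 15215 μL total → factor 15215/15 = 1014.3
Step 3: 170 μL + 12.6 mL = 12770 μL total → factor 12770/170 = 75.118
Step 4: 0.8 mL brought to 6.4 mL → factor 6.4/0.8 = 8
Step 5: 0.48 mL brought to 33.8 mL → factor 33.8/0.48 = 70.417
Overall dilution factor = 3 × 1014.3 × 75.118 × 8 × 70.417 = 1.2877 × 10^8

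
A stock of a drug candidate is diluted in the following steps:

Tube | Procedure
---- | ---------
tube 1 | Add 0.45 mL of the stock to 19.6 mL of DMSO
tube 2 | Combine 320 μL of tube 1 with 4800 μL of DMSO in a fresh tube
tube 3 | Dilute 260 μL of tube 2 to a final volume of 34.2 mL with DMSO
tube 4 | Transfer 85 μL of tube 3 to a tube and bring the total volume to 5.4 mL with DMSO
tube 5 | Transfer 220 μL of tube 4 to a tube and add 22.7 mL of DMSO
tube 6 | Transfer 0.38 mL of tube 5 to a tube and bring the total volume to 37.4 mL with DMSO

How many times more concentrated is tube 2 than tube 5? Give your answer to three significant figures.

Step 1: 0.45 mL + 19.6 mL = 20.05 mL total → factor 20.05/0.45 = 44.556
Step 2: 320 μL + 4800 μL = 5120 μL total → factor 5120/320 = 16
Step 3: 260 μL brought to 34.2 mL → factor 34200/260 = 131.54
Step 4: 85 μL brought to 5.4 mL → factor 5400/85 = 63.529
Step 5: 220 μL + 22.7 mL = 22920 μL total → factor 22920/220 = 104.18
Dilution factor to tube 2 = 712.89; to tube 5 = 6.2064 × 10^8
[tube 2]/[tube 5] = (factor to tube 5)/(factor to tube 2) = 6.2064 × 10^8/712.89 = 8.71 × 10^5

8.71 × 10^5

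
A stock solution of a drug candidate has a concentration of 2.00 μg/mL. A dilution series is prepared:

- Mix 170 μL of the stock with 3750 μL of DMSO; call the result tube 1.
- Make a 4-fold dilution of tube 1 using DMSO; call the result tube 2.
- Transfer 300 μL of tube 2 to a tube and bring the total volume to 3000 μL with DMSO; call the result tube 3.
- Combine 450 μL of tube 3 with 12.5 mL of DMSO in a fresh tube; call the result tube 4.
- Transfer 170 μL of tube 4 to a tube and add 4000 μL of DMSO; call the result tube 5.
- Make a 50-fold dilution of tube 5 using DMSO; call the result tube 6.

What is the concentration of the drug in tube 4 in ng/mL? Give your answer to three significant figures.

0.0753 ng/mL

Step 1: 170 μL + 3750 μL = 3920 μL total → factor 3920/170 = 23.059
Step 2: 4-fold → factor 4
Step 3: 300 μL brought to 3000 μL → factor 3000/300 = 10
Step 4: 450 μL + 12.5 mL = 12950 μL total → factor 12950/450 = 28.778
Dilution factor through tube 4 = 23.059 × 4 × 10 × 28.778 = 26543
[tube 4] = 2.00 μg/mL / 26543 = 7.535 × 10^-5 μg/mL = 0.0753 ng/mL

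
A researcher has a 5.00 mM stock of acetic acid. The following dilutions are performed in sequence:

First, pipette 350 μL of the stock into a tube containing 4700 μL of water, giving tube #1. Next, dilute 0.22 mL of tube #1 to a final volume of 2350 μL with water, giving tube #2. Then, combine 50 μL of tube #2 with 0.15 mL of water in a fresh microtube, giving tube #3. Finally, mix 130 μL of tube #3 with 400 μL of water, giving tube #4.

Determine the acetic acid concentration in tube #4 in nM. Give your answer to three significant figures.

1.99 × 10^3 nM

Step 1: 350 μL + 4700 μL = 5050 μL total → factor 5050/350 = 14.429
Step 2: 0.22 mL brought to 2350 μL → factor 2.35/0.22 = 10.682
Step 3: 50 μL + 0.15 mL = 200 μL total → factor 200/50 = 4
Step 4: 130 μL + 400 μL = 530 μL total → factor 530/130 = 4.0769
Overall dilution factor = 14.429 × 10.682 × 4 × 4.0769 = 2513.4
Final = 5.00 mM / 2513.4 = 0.001989 mM = 1.99 × 10^3 nM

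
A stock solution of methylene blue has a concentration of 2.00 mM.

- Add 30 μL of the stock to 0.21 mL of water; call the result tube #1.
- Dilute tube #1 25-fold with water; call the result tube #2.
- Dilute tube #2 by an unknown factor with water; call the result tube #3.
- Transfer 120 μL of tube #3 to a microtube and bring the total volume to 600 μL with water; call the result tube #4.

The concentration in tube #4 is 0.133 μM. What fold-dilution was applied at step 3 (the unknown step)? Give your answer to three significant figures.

Step 1: 30 μL + 0.21 mL = 240 μL total → factor 240/30 = 8
Step 2: 25-fold → factor 25
Step 3: unknown factor x
Step 4: 120 μL brought to 600 μL → factor 600/120 = 5
Product of known-step factors = 1000
Overall factor = 2.00 mM / (0.133 μM) = 15038
x = 15038 / 1000 = 15.0

15.0-fold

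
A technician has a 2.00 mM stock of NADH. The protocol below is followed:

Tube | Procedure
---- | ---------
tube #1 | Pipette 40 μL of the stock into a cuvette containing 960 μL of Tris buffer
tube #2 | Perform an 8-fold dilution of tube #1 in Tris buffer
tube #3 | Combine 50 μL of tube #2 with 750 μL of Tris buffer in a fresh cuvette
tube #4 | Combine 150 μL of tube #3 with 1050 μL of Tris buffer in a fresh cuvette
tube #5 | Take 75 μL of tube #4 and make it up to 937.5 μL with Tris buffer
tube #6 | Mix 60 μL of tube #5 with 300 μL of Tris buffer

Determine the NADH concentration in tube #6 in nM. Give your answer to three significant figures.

1.04 nM

Step 1: 40 μL + 960 μL = 1000 μL total → factor 1000/40 = 25
Step 2: 8-fold → factor 8
Step 3: 50 μL + 750 μL = 800 μL total → factor 800/50 = 16
Step 4: 150 μL + 1050 μL = 1200 μL total → factor 1200/150 = 8
Step 5: 75 μL brought to 937.5 μL → factor 937.5/75 = 12.5
Step 6: 60 μL + 300 μL = 360 μL total → factor 360/60 = 6
Overall dilution factor = 25 × 8 × 16 × 8 × 12.5 × 6 = 1.92 × 10^6
Final = 2.00 mM / 1.92 × 10^6 = 1.042 × 10^-6 mM = 1.04 nM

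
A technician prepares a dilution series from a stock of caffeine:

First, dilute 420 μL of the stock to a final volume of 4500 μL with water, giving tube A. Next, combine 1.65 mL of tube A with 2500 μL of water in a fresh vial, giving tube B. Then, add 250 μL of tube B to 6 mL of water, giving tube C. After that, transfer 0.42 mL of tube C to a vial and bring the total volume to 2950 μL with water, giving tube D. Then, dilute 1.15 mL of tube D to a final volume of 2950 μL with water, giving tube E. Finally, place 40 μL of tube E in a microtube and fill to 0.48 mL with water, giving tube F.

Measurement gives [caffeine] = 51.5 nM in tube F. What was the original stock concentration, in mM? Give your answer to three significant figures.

Step 1: 420 μL brought to 4500 μL → factor 4500/420 = 10.714
Step 2: 1.65 mL + 2500 μL = 4.15 mL total → factor 4.15/1.65 = 2.5152
Step 3: 250 μL + 6 mL = 6250 μL total → factor 6250/250 = 25
Step 4: 0.42 mL brought to 2950 μL → factor 2.95/0.42 = 7.0238
Step 5: 1.15 mL brought to 2950 μL → factor 2.95/1.15 = 2.5652
Step 6: 40 μL brought to 0.48 mL → factor 480/40 = 12
Overall dilution factor = 10.714 × 2.5152 × 25 × 7.0238 × 2.5652 × 12 = 1.4566 × 10^5
Stock = 51.5 nM × 1.4566 × 10^5 = 7.502 × 10^6 nM = 7.50 mM

7.50 mM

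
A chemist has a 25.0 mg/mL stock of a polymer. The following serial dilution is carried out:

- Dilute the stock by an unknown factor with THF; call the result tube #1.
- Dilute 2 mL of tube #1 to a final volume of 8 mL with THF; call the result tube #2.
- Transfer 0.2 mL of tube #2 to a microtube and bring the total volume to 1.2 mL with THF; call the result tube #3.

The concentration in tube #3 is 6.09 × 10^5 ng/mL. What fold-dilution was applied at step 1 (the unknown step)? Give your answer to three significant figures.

Step 1: unknown factor x
Step 2: 2 mL brought to 8 mL → factor 8/2 = 4
Step 3: 0.2 mL brought to 1.2 mL → factor 1.2/0.2 = 6
Product of known-step factors = 24
Overall factor = 25.0 mg/mL / (6.09 × 10^5 ng/mL) = 41.051
x = 41.051 / 24 = 1.71

1.71-fold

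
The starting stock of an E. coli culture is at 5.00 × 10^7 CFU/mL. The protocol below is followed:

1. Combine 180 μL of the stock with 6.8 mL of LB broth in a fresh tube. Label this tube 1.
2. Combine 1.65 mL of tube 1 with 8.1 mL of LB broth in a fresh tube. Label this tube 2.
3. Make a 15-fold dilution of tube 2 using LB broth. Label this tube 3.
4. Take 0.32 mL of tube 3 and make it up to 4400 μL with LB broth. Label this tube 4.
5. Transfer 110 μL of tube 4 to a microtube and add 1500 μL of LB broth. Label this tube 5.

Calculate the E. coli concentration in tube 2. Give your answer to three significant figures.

2.18 × 10^5 CFU/mL

Step 1: 180 μL + 6.8 mL = 6980 μL total → factor 6980/180 = 38.778
Step 2: 1.65 mL + 8.1 mL = 9.75 mL total → factor 9.75/1.65 = 5.9091
Dilution factor through tube 2 = 38.778 × 5.9091 = 229.14
[tube 2] = 5.00 × 10^7 CFU/mL / 229.14 = 2.18 × 10^5 CFU/mL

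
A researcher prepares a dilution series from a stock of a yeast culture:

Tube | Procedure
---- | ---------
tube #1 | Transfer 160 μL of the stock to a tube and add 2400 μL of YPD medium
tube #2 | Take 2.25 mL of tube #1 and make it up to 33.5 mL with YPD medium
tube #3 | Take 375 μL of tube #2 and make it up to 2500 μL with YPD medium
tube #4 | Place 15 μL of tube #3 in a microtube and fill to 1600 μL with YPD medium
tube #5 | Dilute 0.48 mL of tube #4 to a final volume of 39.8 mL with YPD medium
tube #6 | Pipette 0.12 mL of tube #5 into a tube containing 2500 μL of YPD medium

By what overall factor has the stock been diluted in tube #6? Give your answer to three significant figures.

Step 1: 160 μL + 2400 μL = 2560 μL total → factor 2560/160 = 16
Step 2: 2.25 mL brought to 33.5 mL → factor 33.5/2.25 = 14.889
Step 3: 375 μL brought to 2500 μL → factor 2500/375 = 6.6667
Step 4: 15 μL brought to 1600 μL → factor 1600/15 = 106.67
Step 5: 0.48 mL brought to 39.8 mL → factor 39.8/0.48 = 82.917
Step 6: 0.12 mL + 2500 μL = 2.62 mL total → factor 2.62/0.12 = 21.833
Overall dilution factor = 16 × 14.889 × 6.6667 × 106.67 × 82.917 × 21.833 = 3.0668 × 10^8

3.07 × 10^8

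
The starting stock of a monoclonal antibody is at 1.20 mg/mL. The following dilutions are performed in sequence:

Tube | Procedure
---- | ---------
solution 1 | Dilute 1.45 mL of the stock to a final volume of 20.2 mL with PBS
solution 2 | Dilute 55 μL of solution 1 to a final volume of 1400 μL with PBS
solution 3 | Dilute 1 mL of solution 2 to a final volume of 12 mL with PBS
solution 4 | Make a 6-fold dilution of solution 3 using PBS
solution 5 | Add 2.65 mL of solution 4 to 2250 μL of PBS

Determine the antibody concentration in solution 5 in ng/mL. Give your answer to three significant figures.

25.4 ng/mL

Step 1: 1.45 mL brought to 20.2 mL → factor 20.2/1.45 = 13.931
Step 2: 55 μL brought to 1400 μL → factor 1400/55 = 25.455
Step 3: 1 mL brought to 12 mL → factor 12/1 = 12
Step 4: 6-fold → factor 6
Step 5: 2.65 mL + 2250 μL = 4.9 mL total → factor 4.9/2.65 = 1.8491
Overall dilution factor = 13.931 × 25.455 × 12 × 6 × 1.8491 = 47210
Final = 1.20 mg/mL / 47210 = 2.542 × 10^-5 mg/mL = 25.4 ng/mL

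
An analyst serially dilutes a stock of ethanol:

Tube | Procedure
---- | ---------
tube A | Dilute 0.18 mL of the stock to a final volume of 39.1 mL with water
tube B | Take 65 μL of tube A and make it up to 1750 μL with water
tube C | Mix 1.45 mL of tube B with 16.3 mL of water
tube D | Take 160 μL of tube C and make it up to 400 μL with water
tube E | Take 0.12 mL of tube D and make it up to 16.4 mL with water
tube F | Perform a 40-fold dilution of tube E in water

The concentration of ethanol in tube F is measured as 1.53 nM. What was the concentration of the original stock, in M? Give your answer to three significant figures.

Step 1: 0.18 mL brought to 39.1 mL → factor 39.1/0.18 = 217.22
Step 2: 65 μL brought to 1750 μL → factor 1750/65 = 26.923
Step 3: 1.45 mL + 16.3 mL = 17.75 mL total → factor 17.75/1.45 = 12.241
Step 4: 160 μL brought to 400 μL → factor 400/160 = 2.5
Step 5: 0.12 mL brought to 16.4 mL → factor 16.4/0.12 = 136.67
Step 6: 40-fold → factor 40
Overall dilution factor = 217.22 × 26.923 × 12.241 × 2.5 × 136.67 × 40 = 9.7841 × 10^8
Stock = 1.53 nM × 9.7841 × 10^8 = 1.497 × 10^9 nM = 1.50 M

1.50 M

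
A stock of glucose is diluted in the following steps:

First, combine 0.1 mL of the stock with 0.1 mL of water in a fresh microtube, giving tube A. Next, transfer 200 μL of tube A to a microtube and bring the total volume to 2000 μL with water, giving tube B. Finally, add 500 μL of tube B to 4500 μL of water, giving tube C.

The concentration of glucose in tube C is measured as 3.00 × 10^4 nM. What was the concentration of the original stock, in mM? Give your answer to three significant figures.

6.00 mM

Step 1: 0.1 mL + 0.1 mL = 0.2 mL total → factor 0.2/0.1 = 2
Step 2: 200 μL brought to 2000 μL → factor 2000/200 = 10
Step 3: 500 μL + 4500 μL = 5000 μL total → factor 5000/500 = 10
Overall dilution factor = 2 × 10 × 10 = 200
Stock = 3.00 × 10^4 nM × 200 = 6.000 × 10^6 nM = 6.00 mM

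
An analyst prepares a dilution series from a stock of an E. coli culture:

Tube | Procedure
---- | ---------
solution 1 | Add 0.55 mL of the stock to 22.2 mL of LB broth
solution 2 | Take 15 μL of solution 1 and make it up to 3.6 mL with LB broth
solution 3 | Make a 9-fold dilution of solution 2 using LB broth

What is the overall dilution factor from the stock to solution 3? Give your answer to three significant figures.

8.93 × 10^4

Step 1: 0.55 mL + 22.2 mL = 22.75 mL total → factor 22.75/0.55 = 41.364
Step 2: 15 μL brought to 3.6 mL → factor 3600/15 = 240
Step 3: 9-fold → factor 9
Overall dilution factor = 41.364 × 240 × 9 = 89345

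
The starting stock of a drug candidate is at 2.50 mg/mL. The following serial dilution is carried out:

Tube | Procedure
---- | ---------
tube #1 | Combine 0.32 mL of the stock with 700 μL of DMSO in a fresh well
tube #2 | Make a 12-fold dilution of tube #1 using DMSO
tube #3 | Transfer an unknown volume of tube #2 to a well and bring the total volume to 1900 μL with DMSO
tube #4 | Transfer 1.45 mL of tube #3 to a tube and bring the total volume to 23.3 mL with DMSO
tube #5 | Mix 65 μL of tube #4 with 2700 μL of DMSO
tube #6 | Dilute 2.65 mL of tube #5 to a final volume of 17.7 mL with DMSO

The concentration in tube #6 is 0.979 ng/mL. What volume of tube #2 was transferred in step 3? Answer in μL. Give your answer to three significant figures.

130 μL

Step 1: 0.32 mL + 700 μL = 1.02 mL total → factor 1.02/0.32 = 3.1875
Step 2: 12-fold → factor 12
Step 3: v brought to 1900 μL → factor = 1900 μL/v
Step 4: 1.45 mL brought to 23.3 mL → factor 23.3/1.45 = 16.069
Step 5: 65 μL + 2700 μL = 2765 μL total → factor 2765/65 = 42.538
Step 6: 2.65 mL brought to 17.7 mL → factor 17.7/2.65 = 6.6792
Product of known-step factors = 1.7463 × 10^5
Overall factor = 2.50 mg/mL / (0.979 ng/mL) = 2.5536 × 10^6
Step-3 factor = 2.5536 × 10^6 / 1.7463 × 10^5 = 14.623
v = 1900 μL / 14.623 = 130 μL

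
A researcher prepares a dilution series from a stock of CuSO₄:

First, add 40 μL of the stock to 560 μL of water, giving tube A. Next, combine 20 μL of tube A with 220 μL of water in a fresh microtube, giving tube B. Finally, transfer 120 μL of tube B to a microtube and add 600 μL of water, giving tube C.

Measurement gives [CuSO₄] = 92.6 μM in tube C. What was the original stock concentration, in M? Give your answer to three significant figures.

Step 1: 40 μL + 560 μL = 600 μL total → factor 600/40 = 15
Step 2: 20 μL + 220 μL = 240 μL total → factor 240/20 = 12
Step 3: 120 μL + 600 μL = 720 μL total → factor 720/120 = 6
Overall dilution factor = 15 × 12 × 6 = 1080
Stock = 92.6 μM × 1080 = 1.000 × 10^5 μM = 0.100 M

0.100 M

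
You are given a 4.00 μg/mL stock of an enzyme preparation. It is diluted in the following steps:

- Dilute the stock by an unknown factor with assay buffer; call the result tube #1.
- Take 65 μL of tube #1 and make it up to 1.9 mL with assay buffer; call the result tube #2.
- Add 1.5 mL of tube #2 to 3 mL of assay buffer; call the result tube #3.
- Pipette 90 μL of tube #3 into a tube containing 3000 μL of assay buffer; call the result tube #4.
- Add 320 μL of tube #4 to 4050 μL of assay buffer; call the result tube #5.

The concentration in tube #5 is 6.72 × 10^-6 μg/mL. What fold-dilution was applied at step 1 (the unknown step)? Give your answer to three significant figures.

Step 1: unknown factor x
Step 2: 65 μL brought to 1.9 mL → factor 1900/65 = 29.231
Step 3: 1.5 mL + 3 mL = 4.5 mL total → factor 4.5/1.5 = 3
Step 4: 90 μL + 3000 μL = 3090 μL total → factor 3090/90 = 34.333
Step 5: 320 μL + 4050 μL = 4370 μL total → factor 4370/320 = 13.656
Product of known-step factors = 41116
Overall factor = 4.00 μg/mL / (6.72 × 10^-6 μg/mL) = 5.9524 × 10^5
x = 5.9524 × 10^5 / 41116 = 14.5

14.5-fold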